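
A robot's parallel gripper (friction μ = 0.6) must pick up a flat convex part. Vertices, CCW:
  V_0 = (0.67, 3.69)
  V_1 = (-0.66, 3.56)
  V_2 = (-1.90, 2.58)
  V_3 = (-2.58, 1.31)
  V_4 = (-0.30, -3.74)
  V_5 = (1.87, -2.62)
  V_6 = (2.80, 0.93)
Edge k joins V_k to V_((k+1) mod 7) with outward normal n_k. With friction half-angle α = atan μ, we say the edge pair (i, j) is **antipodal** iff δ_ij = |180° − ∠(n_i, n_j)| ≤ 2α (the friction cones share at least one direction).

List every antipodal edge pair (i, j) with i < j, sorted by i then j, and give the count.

count = 7; pairs: (0,4), (1,4), (1,5), (2,4), (2,5), (3,5), (3,6)

α = atan 0.6 = 30.96°;  2α = 61.93°
n_0 = (-0.0973, +0.9953)
n_1 = (-0.6201, +0.7846)
n_2 = (-0.8816, +0.4720)
n_3 = (-0.9114, -0.4115)
n_4 = (+0.4586, -0.8886)
n_5 = (+0.9674, -0.2534)
n_6 = (+0.7917, +0.6110)
  (0,1): δ = 147.26°  ·
  (0,2): δ = 123.75°  ·
  (0,3): δ = 71.28°  ·
  (0,4): δ = 21.72°  ✓
  (0,5): δ = 69.74°  ·
  (0,6): δ = 122.08°  ·
  (1,2): δ = 156.49°  ·
  (1,3): δ = 104.02°  ·
  (1,4): δ = 11.02°  ✓
  (1,5): δ = 37.00°  ✓
  (1,6): δ = 89.34°  ·
  (2,3): δ = 127.54°  ·
  (2,4): δ = 34.53°  ✓
  (2,5): δ = 13.49°  ✓
  (2,6): δ = 65.82°  ·
  (3,4): δ = 87.00°  ·
  (3,5): δ = 38.98°  ✓
  (3,6): δ = 13.36°  ✓
  (4,5): δ = 131.98°  ·
  (4,6): δ = 79.64°  ·
  (5,6): δ = 127.66°  ·
antipodal pairs: 7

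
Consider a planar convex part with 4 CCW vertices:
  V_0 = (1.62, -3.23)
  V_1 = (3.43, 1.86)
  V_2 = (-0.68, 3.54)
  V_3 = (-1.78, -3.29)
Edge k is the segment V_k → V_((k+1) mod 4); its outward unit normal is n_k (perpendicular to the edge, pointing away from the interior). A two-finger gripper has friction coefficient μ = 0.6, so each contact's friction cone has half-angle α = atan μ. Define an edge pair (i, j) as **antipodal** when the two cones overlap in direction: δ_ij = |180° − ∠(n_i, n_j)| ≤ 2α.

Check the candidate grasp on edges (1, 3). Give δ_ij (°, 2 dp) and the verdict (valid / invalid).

α = atan 0.6 = 30.96°;  2α = 61.93°
edge 1: e_1 = (-4.11, +1.68);  n_1 = (+0.3784, +0.9257)
edge 3: e_3 = (+3.40, +0.06);  n_3 = (+0.0176, -0.9998)
∠(n_1, n_3) = 156.76°
δ = |180° − 156.76°| = 23.24°
23.24° ≤ 2α = 61.93°  →  valid

δ = 23.24°, valid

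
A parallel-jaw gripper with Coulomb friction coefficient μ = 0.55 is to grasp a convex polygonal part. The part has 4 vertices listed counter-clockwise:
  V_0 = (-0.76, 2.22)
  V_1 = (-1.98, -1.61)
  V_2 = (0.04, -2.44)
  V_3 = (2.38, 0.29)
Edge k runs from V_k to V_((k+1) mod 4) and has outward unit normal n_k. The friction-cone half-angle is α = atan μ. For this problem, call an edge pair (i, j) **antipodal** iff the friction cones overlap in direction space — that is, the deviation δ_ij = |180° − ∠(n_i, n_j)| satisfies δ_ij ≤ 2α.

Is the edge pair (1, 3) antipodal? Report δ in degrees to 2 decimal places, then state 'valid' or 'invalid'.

δ = 9.24°, valid

α = atan 0.55 = 28.81°;  2α = 57.62°
edge 1: e_1 = (+2.02, -0.83);  n_1 = (-0.3801, -0.9250)
edge 3: e_3 = (-3.14, +1.93);  n_3 = (+0.5236, +0.8519)
∠(n_1, n_3) = 170.76°
δ = |180° − 170.76°| = 9.24°
9.24° ≤ 2α = 57.62°  →  valid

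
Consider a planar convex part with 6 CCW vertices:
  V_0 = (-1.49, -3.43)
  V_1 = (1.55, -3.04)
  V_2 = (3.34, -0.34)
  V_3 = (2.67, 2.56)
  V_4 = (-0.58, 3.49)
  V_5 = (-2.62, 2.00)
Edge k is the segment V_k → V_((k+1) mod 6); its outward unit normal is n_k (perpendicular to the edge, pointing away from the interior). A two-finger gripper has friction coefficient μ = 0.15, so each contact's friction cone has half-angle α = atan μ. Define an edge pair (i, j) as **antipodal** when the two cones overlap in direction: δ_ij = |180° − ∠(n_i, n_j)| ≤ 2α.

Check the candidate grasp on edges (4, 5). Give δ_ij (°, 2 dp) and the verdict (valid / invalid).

α = atan 0.15 = 8.53°;  2α = 17.06°
edge 4: e_4 = (-2.04, -1.49);  n_4 = (-0.5898, +0.8075)
edge 5: e_5 = (+1.13, -5.43);  n_5 = (-0.9790, -0.2037)
∠(n_4, n_5) = 65.61°
δ = |180° − 65.61°| = 114.39°
114.39° > 2α = 17.06°  →  invalid

δ = 114.39°, invalid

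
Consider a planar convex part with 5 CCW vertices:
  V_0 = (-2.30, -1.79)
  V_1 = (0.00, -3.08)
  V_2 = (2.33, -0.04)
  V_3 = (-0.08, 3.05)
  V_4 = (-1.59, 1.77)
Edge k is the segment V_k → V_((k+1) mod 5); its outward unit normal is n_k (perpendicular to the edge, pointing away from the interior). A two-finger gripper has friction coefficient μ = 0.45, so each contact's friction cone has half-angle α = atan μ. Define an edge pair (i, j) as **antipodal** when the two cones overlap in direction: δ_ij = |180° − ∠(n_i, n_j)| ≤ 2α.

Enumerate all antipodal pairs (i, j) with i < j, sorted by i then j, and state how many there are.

α = atan 0.45 = 24.23°;  2α = 48.46°
n_0 = (-0.4892, -0.8722)
n_1 = (+0.7937, -0.6083)
n_2 = (+0.7885, +0.6150)
n_3 = (-0.6466, +0.7628)
n_4 = (-0.9807, +0.1956)
  (0,1): δ = 98.18°  ·
  (0,2): δ = 22.76°  ✓
  (0,3): δ = 69.57°  ·
  (0,4): δ = 108.01°  ·
  (1,2): δ = 104.58°  ·
  (1,3): δ = 12.24°  ✓
  (1,4): δ = 26.19°  ✓
  (2,3): δ = 87.66°  ·
  (2,4): δ = 49.23°  ·
  (3,4): δ = 141.57°  ·
antipodal pairs: 3

count = 3; pairs: (0,2), (1,3), (1,4)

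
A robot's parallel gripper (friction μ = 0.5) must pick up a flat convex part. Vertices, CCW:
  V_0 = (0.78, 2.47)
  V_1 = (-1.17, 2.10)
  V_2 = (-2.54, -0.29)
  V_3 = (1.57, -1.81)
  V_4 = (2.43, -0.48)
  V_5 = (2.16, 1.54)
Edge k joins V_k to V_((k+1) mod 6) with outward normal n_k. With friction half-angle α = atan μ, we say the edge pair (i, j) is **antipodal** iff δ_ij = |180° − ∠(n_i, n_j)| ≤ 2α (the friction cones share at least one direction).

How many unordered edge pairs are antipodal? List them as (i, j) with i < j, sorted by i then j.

α = atan 0.5 = 26.57°;  2α = 53.13°
n_0 = (-0.1864, +0.9825)
n_1 = (-0.8676, +0.4973)
n_2 = (-0.3469, -0.9379)
n_3 = (+0.8397, -0.5430)
n_4 = (+0.9912, +0.1325)
n_5 = (+0.5589, +0.8293)
  (0,1): δ = 130.57°  ·
  (0,2): δ = 31.04°  ✓
  (0,3): δ = 46.37°  ✓
  (0,4): δ = 86.87°  ·
  (0,5): δ = 135.28°  ·
  (1,2): δ = 80.47°  ·
  (1,3): δ = 3.07°  ✓
  (1,4): δ = 37.44°  ✓
  (1,5): δ = 85.85°  ·
  (2,3): δ = 102.59°  ·
  (2,4): δ = 62.09°  ·
  (2,5): δ = 13.68°  ✓
  (3,4): δ = 139.50°  ·
  (3,5): δ = 91.09°  ·
  (4,5): δ = 131.59°  ·
antipodal pairs: 5

count = 5; pairs: (0,2), (0,3), (1,3), (1,4), (2,5)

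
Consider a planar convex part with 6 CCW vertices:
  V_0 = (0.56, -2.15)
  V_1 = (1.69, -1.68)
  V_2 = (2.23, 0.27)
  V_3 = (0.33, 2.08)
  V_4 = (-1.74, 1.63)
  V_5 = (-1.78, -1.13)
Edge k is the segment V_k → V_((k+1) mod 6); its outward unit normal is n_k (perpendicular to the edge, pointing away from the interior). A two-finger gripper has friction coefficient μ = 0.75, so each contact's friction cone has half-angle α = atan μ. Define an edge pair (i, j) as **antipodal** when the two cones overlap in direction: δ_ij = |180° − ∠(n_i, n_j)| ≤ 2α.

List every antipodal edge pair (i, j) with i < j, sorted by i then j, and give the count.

α = atan 0.75 = 36.87°;  2α = 73.74°
n_0 = (+0.3840, -0.9233)
n_1 = (+0.9637, -0.2669)
n_2 = (+0.6898, +0.7240)
n_3 = (-0.2124, +0.9772)
n_4 = (-0.9999, +0.0145)
n_5 = (-0.3996, -0.9167)
  (0,1): δ = 128.06°  ·
  (0,2): δ = 66.19°  ✓
  (0,3): δ = 10.32°  ✓
  (0,4): δ = 66.59°  ✓
  (0,5): δ = 133.86°  ·
  (1,2): δ = 118.13°  ·
  (1,3): δ = 62.26°  ✓
  (1,4): δ = 14.65°  ✓
  (1,5): δ = 81.93°  ·
  (2,3): δ = 124.12°  ·
  (2,4): δ = 47.22°  ✓
  (2,5): δ = 20.06°  ✓
  (3,4): δ = 103.10°  ·
  (3,5): δ = 35.82°  ✓
  (4,5): δ = 112.72°  ·
antipodal pairs: 8

count = 8; pairs: (0,2), (0,3), (0,4), (1,3), (1,4), (2,4), (2,5), (3,5)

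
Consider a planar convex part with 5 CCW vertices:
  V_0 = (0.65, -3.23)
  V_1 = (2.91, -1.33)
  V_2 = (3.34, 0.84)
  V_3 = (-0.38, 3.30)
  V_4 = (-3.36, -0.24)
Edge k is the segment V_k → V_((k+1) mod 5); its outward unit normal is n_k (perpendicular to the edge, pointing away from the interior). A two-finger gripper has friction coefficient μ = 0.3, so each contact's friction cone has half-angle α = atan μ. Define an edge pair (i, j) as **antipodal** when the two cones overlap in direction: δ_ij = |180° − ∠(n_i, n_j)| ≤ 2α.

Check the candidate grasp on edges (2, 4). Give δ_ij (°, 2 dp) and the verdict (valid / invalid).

δ = 3.23°, valid

α = atan 0.3 = 16.70°;  2α = 33.40°
edge 2: e_2 = (-3.72, +2.46);  n_2 = (+0.5516, +0.8341)
edge 4: e_4 = (+4.01, -2.99);  n_4 = (-0.5978, -0.8017)
∠(n_2, n_4) = 176.77°
δ = |180° − 176.77°| = 3.23°
3.23° ≤ 2α = 33.40°  →  valid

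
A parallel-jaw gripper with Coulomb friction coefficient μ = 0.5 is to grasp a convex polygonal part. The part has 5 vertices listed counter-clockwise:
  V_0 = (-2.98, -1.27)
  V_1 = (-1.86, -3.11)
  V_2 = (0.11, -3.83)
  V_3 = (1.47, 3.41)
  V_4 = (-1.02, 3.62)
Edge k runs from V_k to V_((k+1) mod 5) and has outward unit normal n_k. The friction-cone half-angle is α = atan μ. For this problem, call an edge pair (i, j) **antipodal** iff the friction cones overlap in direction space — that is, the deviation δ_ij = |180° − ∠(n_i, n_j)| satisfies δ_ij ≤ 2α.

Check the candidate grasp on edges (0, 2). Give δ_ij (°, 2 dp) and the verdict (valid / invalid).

δ = 41.97°, valid

α = atan 0.5 = 26.57°;  2α = 53.13°
edge 0: e_0 = (+1.12, -1.84);  n_0 = (-0.8542, -0.5199)
edge 2: e_2 = (+1.36, +7.24);  n_2 = (+0.9828, -0.1846)
∠(n_0, n_2) = 138.03°
δ = |180° − 138.03°| = 41.97°
41.97° ≤ 2α = 53.13°  →  valid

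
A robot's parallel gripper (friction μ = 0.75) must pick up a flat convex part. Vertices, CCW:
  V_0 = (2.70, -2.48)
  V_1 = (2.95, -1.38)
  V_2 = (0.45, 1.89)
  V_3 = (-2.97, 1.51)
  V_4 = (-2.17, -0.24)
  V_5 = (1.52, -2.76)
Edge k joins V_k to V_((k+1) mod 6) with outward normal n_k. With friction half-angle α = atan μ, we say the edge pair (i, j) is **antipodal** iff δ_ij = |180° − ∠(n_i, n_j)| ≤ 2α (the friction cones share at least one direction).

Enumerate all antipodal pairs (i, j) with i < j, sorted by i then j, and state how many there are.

α = atan 0.75 = 36.87°;  2α = 73.74°
n_0 = (+0.9751, -0.2216)
n_1 = (+0.7944, +0.6074)
n_2 = (-0.1104, +0.9939)
n_3 = (-0.9095, -0.4158)
n_4 = (-0.5640, -0.8258)
n_5 = (+0.2309, -0.9730)
  (0,1): δ = 129.80°  ·
  (0,2): δ = 70.86°  ✓
  (0,3): δ = 37.37°  ✓
  (0,4): δ = 68.47°  ✓
  (0,5): δ = 116.15°  ·
  (1,2): δ = 121.06°  ·
  (1,3): δ = 12.83°  ✓
  (1,4): δ = 18.27°  ✓
  (1,5): δ = 65.95°  ✓
  (2,3): δ = 71.77°  ✓
  (2,4): δ = 40.67°  ✓
  (2,5): δ = 7.01°  ✓
  (3,4): δ = 148.90°  ·
  (3,5): δ = 101.22°  ·
  (4,5): δ = 132.32°  ·
antipodal pairs: 9

count = 9; pairs: (0,2), (0,3), (0,4), (1,3), (1,4), (1,5), (2,3), (2,4), (2,5)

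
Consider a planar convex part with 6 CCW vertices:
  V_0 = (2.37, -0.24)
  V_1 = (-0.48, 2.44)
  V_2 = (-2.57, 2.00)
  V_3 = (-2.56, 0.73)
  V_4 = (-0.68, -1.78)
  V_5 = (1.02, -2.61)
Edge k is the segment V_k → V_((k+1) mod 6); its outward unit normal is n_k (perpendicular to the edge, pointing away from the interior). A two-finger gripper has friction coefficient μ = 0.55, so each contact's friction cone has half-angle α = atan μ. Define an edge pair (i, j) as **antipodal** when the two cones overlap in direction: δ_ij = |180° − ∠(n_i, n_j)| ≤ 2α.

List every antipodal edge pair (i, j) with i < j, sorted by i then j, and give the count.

α = atan 0.55 = 28.81°;  2α = 57.62°
n_0 = (+0.6850, +0.7285)
n_1 = (-0.2060, +0.9785)
n_2 = (-1.0000, -0.0079)
n_3 = (-0.8004, -0.5995)
n_4 = (-0.4387, -0.8986)
n_5 = (+0.8689, -0.4950)
  (0,1): δ = 124.87°  ·
  (0,2): δ = 46.31°  ✓
  (0,3): δ = 9.93°  ✓
  (0,4): δ = 17.22°  ✓
  (0,5): δ = 103.57°  ·
  (1,2): δ = 101.44°  ·
  (1,3): δ = 65.06°  ·
  (1,4): δ = 37.91°  ✓
  (1,5): δ = 48.44°  ✓
  (2,3): δ = 143.62°  ·
  (2,4): δ = 116.47°  ·
  (2,5): δ = 30.12°  ✓
  (3,4): δ = 152.86°  ·
  (3,5): δ = 66.50°  ·
  (4,5): δ = 93.64°  ·
antipodal pairs: 6

count = 6; pairs: (0,2), (0,3), (0,4), (1,4), (1,5), (2,5)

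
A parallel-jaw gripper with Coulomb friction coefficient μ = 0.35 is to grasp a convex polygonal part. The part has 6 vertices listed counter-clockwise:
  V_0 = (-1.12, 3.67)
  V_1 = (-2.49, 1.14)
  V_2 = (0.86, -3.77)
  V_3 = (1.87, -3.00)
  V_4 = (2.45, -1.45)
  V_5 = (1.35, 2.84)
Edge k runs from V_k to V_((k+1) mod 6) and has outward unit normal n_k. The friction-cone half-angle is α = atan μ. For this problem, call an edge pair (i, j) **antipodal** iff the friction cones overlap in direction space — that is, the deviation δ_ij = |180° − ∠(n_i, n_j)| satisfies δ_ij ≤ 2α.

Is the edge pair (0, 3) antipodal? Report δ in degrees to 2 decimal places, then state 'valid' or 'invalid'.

δ = 7.92°, valid

α = atan 0.35 = 19.29°;  2α = 38.58°
edge 0: e_0 = (-1.37, -2.53);  n_0 = (-0.8794, +0.4762)
edge 3: e_3 = (+0.58, +1.55);  n_3 = (+0.9366, -0.3505)
∠(n_0, n_3) = 172.08°
δ = |180° − 172.08°| = 7.92°
7.92° ≤ 2α = 38.58°  →  valid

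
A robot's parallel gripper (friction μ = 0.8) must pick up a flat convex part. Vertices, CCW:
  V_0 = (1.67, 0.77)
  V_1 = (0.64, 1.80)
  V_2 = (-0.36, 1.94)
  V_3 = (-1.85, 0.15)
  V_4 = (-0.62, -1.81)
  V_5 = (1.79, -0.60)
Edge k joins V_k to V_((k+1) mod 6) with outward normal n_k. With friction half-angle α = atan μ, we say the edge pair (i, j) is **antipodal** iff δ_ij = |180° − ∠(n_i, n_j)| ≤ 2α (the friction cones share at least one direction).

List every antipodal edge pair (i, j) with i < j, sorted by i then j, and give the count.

count = 7; pairs: (0,3), (0,4), (1,3), (1,4), (2,4), (2,5), (3,5)

α = atan 0.8 = 38.66°;  2α = 77.32°
n_0 = (+0.7071, +0.7071)
n_1 = (+0.1386, +0.9903)
n_2 = (-0.7686, +0.6398)
n_3 = (-0.8470, -0.5316)
n_4 = (+0.4487, -0.8937)
n_5 = (+0.9962, +0.0873)
  (0,1): δ = 142.97°  ·
  (0,2): δ = 84.77°  ·
  (0,3): δ = 12.89°  ✓
  (0,4): δ = 71.66°  ✓
  (0,5): δ = 140.01°  ·
  (1,2): δ = 121.80°  ·
  (1,3): δ = 49.92°  ✓
  (1,4): δ = 34.63°  ✓
  (1,5): δ = 102.98°  ·
  (2,3): δ = 108.12°  ·
  (2,4): δ = 23.57°  ✓
  (2,5): δ = 44.78°  ✓
  (3,4): δ = 95.45°  ·
  (3,5): δ = 27.10°  ✓
  (4,5): δ = 111.65°  ·
antipodal pairs: 7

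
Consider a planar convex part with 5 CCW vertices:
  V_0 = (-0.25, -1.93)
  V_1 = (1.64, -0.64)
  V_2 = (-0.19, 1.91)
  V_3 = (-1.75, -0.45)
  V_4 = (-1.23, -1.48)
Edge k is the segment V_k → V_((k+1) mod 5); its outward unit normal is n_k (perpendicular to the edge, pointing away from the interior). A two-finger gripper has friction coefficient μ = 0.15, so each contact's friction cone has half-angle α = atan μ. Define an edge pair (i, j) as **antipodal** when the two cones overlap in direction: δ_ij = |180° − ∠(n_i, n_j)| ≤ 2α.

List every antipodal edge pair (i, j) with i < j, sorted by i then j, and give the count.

count = 1; pairs: (1,3)

α = atan 0.15 = 8.53°;  2α = 17.06°
n_0 = (+0.5637, -0.8259)
n_1 = (+0.8124, +0.5830)
n_2 = (-0.8342, +0.5514)
n_3 = (-0.8927, -0.4507)
n_4 = (-0.4173, -0.9088)
  (0,1): δ = 88.65°  ·
  (0,2): δ = 22.22°  ·
  (0,3): δ = 82.47°  ·
  (0,4): δ = 121.02°  ·
  (1,2): δ = 69.13°  ·
  (1,3): δ = 8.88°  ✓
  (1,4): δ = 29.67°  ·
  (2,3): δ = 119.75°  ·
  (2,4): δ = 81.20°  ·
  (3,4): δ = 141.45°  ·
antipodal pairs: 1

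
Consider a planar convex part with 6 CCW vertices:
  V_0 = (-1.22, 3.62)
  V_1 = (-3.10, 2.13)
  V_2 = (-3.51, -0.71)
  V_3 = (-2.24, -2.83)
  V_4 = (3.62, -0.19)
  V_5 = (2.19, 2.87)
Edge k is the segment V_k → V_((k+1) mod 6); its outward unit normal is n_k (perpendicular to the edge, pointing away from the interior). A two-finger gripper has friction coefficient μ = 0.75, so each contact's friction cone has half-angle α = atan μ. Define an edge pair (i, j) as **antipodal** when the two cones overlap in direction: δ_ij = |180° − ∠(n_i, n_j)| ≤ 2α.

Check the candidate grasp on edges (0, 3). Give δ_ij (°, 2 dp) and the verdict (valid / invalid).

α = atan 0.75 = 36.87°;  2α = 73.74°
edge 0: e_0 = (-1.88, -1.49);  n_0 = (-0.6211, +0.7837)
edge 3: e_3 = (+5.86, +2.64);  n_3 = (+0.4108, -0.9117)
∠(n_0, n_3) = 165.85°
δ = |180° − 165.85°| = 14.15°
14.15° ≤ 2α = 73.74°  →  valid

δ = 14.15°, valid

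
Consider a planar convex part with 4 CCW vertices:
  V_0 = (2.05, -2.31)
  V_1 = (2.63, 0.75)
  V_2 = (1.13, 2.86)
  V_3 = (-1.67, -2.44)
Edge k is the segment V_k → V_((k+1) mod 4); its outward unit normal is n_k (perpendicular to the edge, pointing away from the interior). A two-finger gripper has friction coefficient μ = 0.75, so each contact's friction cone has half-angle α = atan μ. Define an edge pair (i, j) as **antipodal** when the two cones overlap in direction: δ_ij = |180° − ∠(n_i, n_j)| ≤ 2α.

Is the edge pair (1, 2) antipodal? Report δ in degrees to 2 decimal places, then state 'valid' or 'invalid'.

δ = 63.26°, valid

α = atan 0.75 = 36.87°;  2α = 73.74°
edge 1: e_1 = (-1.50, +2.11);  n_1 = (+0.8150, +0.5794)
edge 2: e_2 = (-2.80, -5.30);  n_2 = (-0.8842, +0.4671)
∠(n_1, n_2) = 116.74°
δ = |180° − 116.74°| = 63.26°
63.26° ≤ 2α = 73.74°  →  valid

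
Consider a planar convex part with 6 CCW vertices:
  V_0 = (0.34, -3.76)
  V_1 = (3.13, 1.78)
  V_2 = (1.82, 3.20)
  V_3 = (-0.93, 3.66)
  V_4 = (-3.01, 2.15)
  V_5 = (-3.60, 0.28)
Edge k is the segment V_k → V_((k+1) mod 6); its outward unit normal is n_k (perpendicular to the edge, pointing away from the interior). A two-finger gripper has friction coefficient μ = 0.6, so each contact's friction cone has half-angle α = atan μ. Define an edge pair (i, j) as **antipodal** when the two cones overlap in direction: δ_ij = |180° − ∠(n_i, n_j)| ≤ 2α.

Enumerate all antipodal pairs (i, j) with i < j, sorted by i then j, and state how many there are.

α = atan 0.6 = 30.96°;  2α = 61.93°
n_0 = (+0.8931, -0.4498)
n_1 = (+0.7350, +0.6781)
n_2 = (+0.1650, +0.9863)
n_3 = (-0.5875, +0.8092)
n_4 = (-0.9537, +0.3009)
n_5 = (-0.7159, -0.6982)
  (0,1): δ = 110.58°  ·
  (0,2): δ = 72.77°  ·
  (0,3): δ = 27.29°  ✓
  (0,4): δ = 9.22°  ✓
  (0,5): δ = 71.01°  ·
  (1,2): δ = 142.19°  ·
  (1,3): δ = 96.71°  ·
  (1,4): δ = 60.20°  ✓
  (1,5): δ = 1.59°  ✓
  (2,3): δ = 134.53°  ·
  (2,4): δ = 98.01°  ·
  (2,5): δ = 36.22°  ✓
  (3,4): δ = 143.49°  ·
  (3,5): δ = 81.70°  ·
  (4,5): δ = 118.21°  ·
antipodal pairs: 5

count = 5; pairs: (0,3), (0,4), (1,4), (1,5), (2,5)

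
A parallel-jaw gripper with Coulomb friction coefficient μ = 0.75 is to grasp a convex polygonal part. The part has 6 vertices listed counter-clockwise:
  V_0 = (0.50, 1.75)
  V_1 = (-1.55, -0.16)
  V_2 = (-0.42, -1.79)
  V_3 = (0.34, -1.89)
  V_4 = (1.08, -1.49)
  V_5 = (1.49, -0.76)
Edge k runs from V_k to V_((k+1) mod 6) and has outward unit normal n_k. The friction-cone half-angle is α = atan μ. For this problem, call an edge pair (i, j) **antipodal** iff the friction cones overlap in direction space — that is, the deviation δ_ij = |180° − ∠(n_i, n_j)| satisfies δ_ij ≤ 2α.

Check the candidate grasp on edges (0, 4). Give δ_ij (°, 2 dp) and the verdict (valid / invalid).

α = atan 0.75 = 36.87°;  2α = 73.74°
edge 0: e_0 = (-2.05, -1.91);  n_0 = (-0.6817, +0.7316)
edge 4: e_4 = (+0.41, +0.73);  n_4 = (+0.8719, -0.4897)
∠(n_0, n_4) = 162.30°
δ = |180° − 162.30°| = 17.70°
17.70° ≤ 2α = 73.74°  →  valid

δ = 17.70°, valid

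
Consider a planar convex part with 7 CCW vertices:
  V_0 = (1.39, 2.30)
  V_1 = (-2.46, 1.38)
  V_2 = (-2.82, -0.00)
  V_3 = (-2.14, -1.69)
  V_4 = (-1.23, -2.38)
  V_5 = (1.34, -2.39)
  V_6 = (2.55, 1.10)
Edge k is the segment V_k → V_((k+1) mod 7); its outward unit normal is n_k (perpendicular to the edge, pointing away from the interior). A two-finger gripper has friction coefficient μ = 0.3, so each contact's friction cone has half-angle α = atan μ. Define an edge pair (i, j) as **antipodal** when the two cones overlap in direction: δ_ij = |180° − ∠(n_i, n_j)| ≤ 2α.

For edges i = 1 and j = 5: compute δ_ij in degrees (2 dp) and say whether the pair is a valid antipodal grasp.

α = atan 0.3 = 16.70°;  2α = 33.40°
edge 1: e_1 = (-0.36, -1.38);  n_1 = (-0.9676, +0.2524)
edge 5: e_5 = (+1.21, +3.49);  n_5 = (+0.9448, -0.3276)
∠(n_1, n_5) = 175.50°
δ = |180° − 175.50°| = 4.50°
4.50° ≤ 2α = 33.40°  →  valid

δ = 4.50°, valid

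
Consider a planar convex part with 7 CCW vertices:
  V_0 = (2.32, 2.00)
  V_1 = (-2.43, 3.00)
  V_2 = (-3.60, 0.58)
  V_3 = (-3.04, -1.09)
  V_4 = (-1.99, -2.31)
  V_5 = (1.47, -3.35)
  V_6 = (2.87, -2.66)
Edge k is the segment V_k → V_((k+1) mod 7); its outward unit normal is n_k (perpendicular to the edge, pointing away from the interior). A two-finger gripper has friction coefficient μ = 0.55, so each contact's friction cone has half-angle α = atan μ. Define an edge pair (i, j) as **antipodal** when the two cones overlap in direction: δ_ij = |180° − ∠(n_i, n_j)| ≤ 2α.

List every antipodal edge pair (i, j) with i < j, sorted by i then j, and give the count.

α = atan 0.55 = 28.81°;  2α = 57.62°
n_0 = (+0.2060, +0.9785)
n_1 = (-0.9003, +0.4353)
n_2 = (-0.9481, -0.3179)
n_3 = (-0.7579, -0.6523)
n_4 = (-0.2879, -0.9577)
n_5 = (+0.4421, -0.8970)
n_6 = (+0.9931, +0.1172)
  (0,1): δ = 103.91°  ·
  (0,2): δ = 59.57°  ·
  (0,3): δ = 37.39°  ✓
  (0,4): δ = 4.84°  ✓
  (0,5): δ = 38.13°  ✓
  (0,6): δ = 108.62°  ·
  (1,2): δ = 135.66°  ·
  (1,3): δ = 113.48°  ·
  (1,4): δ = 80.93°  ·
  (1,5): δ = 37.96°  ✓
  (1,6): δ = 32.53°  ✓
  (2,3): δ = 157.82°  ·
  (2,4): δ = 125.27°  ·
  (2,5): δ = 82.30°  ·
  (2,6): δ = 11.81°  ✓
  (3,4): δ = 147.45°  ·
  (3,5): δ = 104.48°  ·
  (3,6): δ = 33.99°  ✓
  (4,5): δ = 137.03°  ·
  (4,6): δ = 66.54°  ·
  (5,6): δ = 109.51°  ·
antipodal pairs: 7

count = 7; pairs: (0,3), (0,4), (0,5), (1,5), (1,6), (2,6), (3,6)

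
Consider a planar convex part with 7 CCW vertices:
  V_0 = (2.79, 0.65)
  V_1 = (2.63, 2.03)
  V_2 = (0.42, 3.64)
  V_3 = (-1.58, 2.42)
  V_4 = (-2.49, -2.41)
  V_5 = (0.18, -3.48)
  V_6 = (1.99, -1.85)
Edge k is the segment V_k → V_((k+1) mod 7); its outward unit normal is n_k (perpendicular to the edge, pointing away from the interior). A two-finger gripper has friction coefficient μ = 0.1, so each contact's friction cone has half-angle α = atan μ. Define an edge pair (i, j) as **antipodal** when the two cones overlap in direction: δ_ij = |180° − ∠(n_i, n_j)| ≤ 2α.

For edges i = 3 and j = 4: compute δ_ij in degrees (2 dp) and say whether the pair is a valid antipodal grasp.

δ = 101.17°, invalid

α = atan 0.1 = 5.71°;  2α = 11.42°
edge 3: e_3 = (-0.91, -4.83);  n_3 = (-0.9827, +0.1851)
edge 4: e_4 = (+2.67, -1.07);  n_4 = (-0.3720, -0.9282)
∠(n_3, n_4) = 78.83°
δ = |180° − 78.83°| = 101.17°
101.17° > 2α = 11.42°  →  invalid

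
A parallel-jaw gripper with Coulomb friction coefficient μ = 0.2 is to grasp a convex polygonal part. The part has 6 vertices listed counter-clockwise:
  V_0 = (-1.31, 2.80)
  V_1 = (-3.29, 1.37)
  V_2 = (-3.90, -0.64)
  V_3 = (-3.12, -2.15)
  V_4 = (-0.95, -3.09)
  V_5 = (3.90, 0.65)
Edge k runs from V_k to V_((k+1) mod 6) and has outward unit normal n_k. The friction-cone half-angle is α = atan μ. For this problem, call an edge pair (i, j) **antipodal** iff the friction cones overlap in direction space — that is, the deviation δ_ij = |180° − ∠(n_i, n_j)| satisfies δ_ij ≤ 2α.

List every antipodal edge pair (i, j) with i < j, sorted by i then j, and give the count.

α = atan 0.2 = 11.31°;  2α = 22.62°
n_0 = (-0.5855, +0.8107)
n_1 = (-0.9569, +0.2904)
n_2 = (-0.8885, -0.4589)
n_3 = (-0.3975, -0.9176)
n_4 = (+0.6107, -0.7919)
n_5 = (+0.3815, +0.9244)
  (0,1): δ = 142.72°  ·
  (0,2): δ = 98.52°  ·
  (0,3): δ = 59.26°  ·
  (0,4): δ = 1.80°  ✓
  (0,5): δ = 121.74°  ·
  (1,2): δ = 135.80°  ·
  (1,3): δ = 96.54°  ·
  (1,4): δ = 35.48°  ·
  (1,5): δ = 84.46°  ·
  (2,3): δ = 140.74°  ·
  (2,4): δ = 79.68°  ·
  (2,5): δ = 40.26°  ·
  (3,4): δ = 118.94°  ·
  (3,5): δ = 1.00°  ✓
  (4,5): δ = 60.06°  ·
antipodal pairs: 2

count = 2; pairs: (0,4), (3,5)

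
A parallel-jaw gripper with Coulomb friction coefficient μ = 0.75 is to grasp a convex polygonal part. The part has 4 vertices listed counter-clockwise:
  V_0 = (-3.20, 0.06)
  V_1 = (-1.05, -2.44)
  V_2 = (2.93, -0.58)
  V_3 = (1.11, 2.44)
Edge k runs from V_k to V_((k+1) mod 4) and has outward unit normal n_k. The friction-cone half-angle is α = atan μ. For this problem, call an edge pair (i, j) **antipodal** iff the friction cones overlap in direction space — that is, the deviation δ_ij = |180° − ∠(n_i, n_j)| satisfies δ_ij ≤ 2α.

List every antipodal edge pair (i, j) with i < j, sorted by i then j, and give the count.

α = atan 0.75 = 36.87°;  2α = 73.74°
n_0 = (-0.7582, -0.6520)
n_1 = (+0.4234, -0.9060)
n_2 = (+0.8565, +0.5162)
n_3 = (-0.4834, +0.8754)
  (0,1): δ = 105.65°  ·
  (0,2): δ = 9.62°  ✓
  (0,3): δ = 78.21°  ·
  (1,2): δ = 83.97°  ·
  (1,3): δ = 3.86°  ✓
  (2,3): δ = 92.17°  ·
antipodal pairs: 2

count = 2; pairs: (0,2), (1,3)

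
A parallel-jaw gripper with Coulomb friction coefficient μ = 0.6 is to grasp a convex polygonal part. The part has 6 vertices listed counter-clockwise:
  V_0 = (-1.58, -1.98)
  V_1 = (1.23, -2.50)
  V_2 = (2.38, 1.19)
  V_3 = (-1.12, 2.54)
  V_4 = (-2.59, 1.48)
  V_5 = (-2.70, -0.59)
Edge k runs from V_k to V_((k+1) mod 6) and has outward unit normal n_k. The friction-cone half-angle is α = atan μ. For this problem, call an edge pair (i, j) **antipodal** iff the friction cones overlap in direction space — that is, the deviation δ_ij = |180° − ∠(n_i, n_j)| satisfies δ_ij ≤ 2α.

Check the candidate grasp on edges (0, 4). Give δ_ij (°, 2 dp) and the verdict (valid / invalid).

δ = 97.44°, invalid

α = atan 0.6 = 30.96°;  2α = 61.93°
edge 0: e_0 = (+2.81, -0.52);  n_0 = (-0.1820, -0.9833)
edge 4: e_4 = (-0.11, -2.07);  n_4 = (-0.9986, +0.0531)
∠(n_0, n_4) = 82.56°
δ = |180° − 82.56°| = 97.44°
97.44° > 2α = 61.93°  →  invalid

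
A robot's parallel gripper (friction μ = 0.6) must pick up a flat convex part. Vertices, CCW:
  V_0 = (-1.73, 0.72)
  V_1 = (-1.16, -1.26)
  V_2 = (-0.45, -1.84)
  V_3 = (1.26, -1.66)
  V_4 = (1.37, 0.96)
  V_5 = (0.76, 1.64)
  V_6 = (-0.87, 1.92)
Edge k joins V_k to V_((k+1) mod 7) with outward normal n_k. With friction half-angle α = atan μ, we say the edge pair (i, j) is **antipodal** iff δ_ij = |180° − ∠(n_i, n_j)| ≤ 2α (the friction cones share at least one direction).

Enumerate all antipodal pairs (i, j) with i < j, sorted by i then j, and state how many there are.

count = 9; pairs: (0,3), (0,4), (1,3), (1,4), (1,5), (2,4), (2,5), (2,6), (3,6)

α = atan 0.6 = 30.96°;  2α = 61.93°
n_0 = (-0.9610, -0.2766)
n_1 = (-0.6326, -0.7744)
n_2 = (+0.1047, -0.9945)
n_3 = (+0.9991, -0.0419)
n_4 = (+0.7444, +0.6678)
n_5 = (+0.1693, +0.9856)
n_6 = (-0.8128, +0.5825)
  (0,1): δ = 145.31°  ·
  (0,2): δ = 100.05°  ·
  (0,3): δ = 18.46°  ✓
  (0,4): δ = 25.83°  ✓
  (0,5): δ = 64.19°  ·
  (0,6): δ = 128.31°  ·
  (1,2): δ = 134.75°  ·
  (1,3): δ = 53.16°  ✓
  (1,4): δ = 8.86°  ✓
  (1,5): δ = 29.50°  ✓
  (1,6): δ = 93.62°  ·
  (2,3): δ = 98.41°  ·
  (2,4): δ = 54.12°  ✓
  (2,5): δ = 15.76°  ✓
  (2,6): δ = 48.36°  ✓
  (3,4): δ = 135.70°  ·
  (3,5): δ = 97.34°  ·
  (3,6): δ = 33.22°  ✓
  (4,5): δ = 141.64°  ·
  (4,6): δ = 77.52°  ·
  (5,6): δ = 115.88°  ·
antipodal pairs: 9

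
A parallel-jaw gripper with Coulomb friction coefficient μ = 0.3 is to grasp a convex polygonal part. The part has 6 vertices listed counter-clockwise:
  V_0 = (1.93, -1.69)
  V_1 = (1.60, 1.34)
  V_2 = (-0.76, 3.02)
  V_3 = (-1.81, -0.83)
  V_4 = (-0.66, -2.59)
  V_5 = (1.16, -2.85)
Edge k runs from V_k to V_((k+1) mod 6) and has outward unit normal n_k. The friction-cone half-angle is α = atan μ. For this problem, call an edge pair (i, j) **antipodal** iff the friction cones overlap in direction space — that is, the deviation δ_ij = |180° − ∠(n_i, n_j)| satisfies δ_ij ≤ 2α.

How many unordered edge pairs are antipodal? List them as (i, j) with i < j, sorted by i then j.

count = 5; pairs: (0,2), (0,3), (1,3), (1,4), (2,5)

α = atan 0.3 = 16.70°;  2α = 33.40°
n_0 = (+0.9941, +0.1083)
n_1 = (+0.5799, +0.8147)
n_2 = (-0.9648, +0.2631)
n_3 = (-0.8371, -0.5470)
n_4 = (-0.1414, -0.9899)
n_5 = (+0.8332, -0.5530)
  (0,1): δ = 131.66°  ·
  (0,2): δ = 21.47°  ✓
  (0,3): δ = 26.95°  ✓
  (0,4): δ = 75.65°  ·
  (0,5): δ = 140.21°  ·
  (1,2): δ = 69.81°  ·
  (1,3): δ = 21.39°  ✓
  (1,4): δ = 27.32°  ✓
  (1,5): δ = 91.87°  ·
  (2,3): δ = 131.58°  ·
  (2,4): δ = 82.87°  ·
  (2,5): δ = 18.32°  ✓
  (3,4): δ = 131.29°  ·
  (3,5): δ = 66.74°  ·
  (4,5): δ = 115.45°  ·
antipodal pairs: 5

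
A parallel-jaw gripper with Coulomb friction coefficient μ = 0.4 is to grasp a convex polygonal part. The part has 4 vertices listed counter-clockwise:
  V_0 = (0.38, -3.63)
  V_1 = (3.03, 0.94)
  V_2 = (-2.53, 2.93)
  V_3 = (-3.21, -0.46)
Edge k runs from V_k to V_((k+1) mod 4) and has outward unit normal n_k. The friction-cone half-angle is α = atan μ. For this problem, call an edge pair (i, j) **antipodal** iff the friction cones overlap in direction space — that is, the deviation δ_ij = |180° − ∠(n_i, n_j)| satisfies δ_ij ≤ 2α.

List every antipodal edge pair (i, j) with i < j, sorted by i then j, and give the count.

α = atan 0.4 = 21.80°;  2α = 43.60°
n_0 = (+0.8651, -0.5016)
n_1 = (+0.3370, +0.9415)
n_2 = (-0.9805, +0.1967)
n_3 = (-0.6619, -0.7496)
  (0,1): δ = 79.58°  ·
  (0,2): δ = 18.77°  ✓
  (0,3): δ = 78.66°  ·
  (1,2): δ = 81.65°  ·
  (1,3): δ = 21.75°  ✓
  (2,3): δ = 120.10°  ·
antipodal pairs: 2

count = 2; pairs: (0,2), (1,3)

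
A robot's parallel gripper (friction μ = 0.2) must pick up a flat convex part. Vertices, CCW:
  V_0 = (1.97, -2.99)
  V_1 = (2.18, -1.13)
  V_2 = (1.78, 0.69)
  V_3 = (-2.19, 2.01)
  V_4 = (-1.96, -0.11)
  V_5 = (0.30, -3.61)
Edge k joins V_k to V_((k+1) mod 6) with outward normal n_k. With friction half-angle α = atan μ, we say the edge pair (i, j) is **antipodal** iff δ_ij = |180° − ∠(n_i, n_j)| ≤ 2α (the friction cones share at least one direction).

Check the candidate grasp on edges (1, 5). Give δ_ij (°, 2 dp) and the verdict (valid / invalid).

δ = 97.97°, invalid

α = atan 0.2 = 11.31°;  2α = 22.62°
edge 1: e_1 = (-0.40, +1.82);  n_1 = (+0.9767, +0.2147)
edge 5: e_5 = (+1.67, +0.62);  n_5 = (+0.3480, -0.9375)
∠(n_1, n_5) = 82.03°
δ = |180° − 82.03°| = 97.97°
97.97° > 2α = 22.62°  →  invalid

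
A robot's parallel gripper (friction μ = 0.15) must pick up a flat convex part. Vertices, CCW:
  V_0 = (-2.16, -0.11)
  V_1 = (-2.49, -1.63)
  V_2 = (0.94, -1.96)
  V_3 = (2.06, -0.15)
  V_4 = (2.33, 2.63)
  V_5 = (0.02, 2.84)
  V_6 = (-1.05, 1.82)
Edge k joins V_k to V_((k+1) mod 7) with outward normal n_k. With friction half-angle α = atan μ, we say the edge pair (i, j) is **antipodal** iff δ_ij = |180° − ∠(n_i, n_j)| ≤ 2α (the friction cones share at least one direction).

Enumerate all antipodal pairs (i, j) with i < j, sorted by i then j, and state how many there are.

α = atan 0.15 = 8.53°;  2α = 17.06°
n_0 = (-0.9772, +0.2122)
n_1 = (-0.0958, -0.9954)
n_2 = (+0.8504, -0.5262)
n_3 = (+0.9953, -0.0967)
n_4 = (+0.0905, +0.9959)
n_5 = (-0.6900, +0.7238)
n_6 = (-0.8669, +0.4986)
  (0,1): δ = 83.25°  ·
  (0,2): δ = 19.50°  ·
  (0,3): δ = 6.70°  ✓
  (0,4): δ = 97.05°  ·
  (0,5): δ = 145.88°  ·
  (0,6): δ = 162.34°  ·
  (1,2): δ = 116.25°  ·
  (1,3): δ = 90.05°  ·
  (1,4): δ = 0.30°  ✓
  (1,5): δ = 49.13°  ·
  (1,6): δ = 65.59°  ·
  (2,3): δ = 153.80°  ·
  (2,4): δ = 63.45°  ·
  (2,5): δ = 14.62°  ✓
  (2,6): δ = 1.84°  ✓
  (3,4): δ = 89.65°  ·
  (3,5): δ = 40.82°  ·
  (3,6): δ = 24.36°  ·
  (4,5): δ = 131.18°  ·
  (4,6): δ = 114.71°  ·
  (5,6): δ = 163.53°  ·
antipodal pairs: 4

count = 4; pairs: (0,3), (1,4), (2,5), (2,6)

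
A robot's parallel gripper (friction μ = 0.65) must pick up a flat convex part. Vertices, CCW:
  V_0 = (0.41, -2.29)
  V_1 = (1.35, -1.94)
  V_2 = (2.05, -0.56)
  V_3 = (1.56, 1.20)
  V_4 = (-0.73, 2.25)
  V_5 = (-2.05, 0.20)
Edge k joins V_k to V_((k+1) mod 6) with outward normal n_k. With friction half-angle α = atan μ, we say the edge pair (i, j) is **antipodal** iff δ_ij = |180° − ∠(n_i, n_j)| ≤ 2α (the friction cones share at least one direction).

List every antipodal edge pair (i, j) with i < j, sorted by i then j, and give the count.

count = 6; pairs: (0,3), (0,4), (1,4), (2,4), (2,5), (3,5)

α = atan 0.65 = 33.02°;  2α = 66.05°
n_0 = (+0.3489, -0.9371)
n_1 = (+0.8918, -0.4524)
n_2 = (+0.9634, +0.2682)
n_3 = (+0.4168, +0.9090)
n_4 = (-0.8408, +0.5414)
n_5 = (-0.7114, -0.7028)
  (0,1): δ = 137.32°  ·
  (0,2): δ = 94.86°  ·
  (0,3): δ = 45.05°  ✓
  (0,4): δ = 36.80°  ✓
  (0,5): δ = 114.23°  ·
  (1,2): δ = 137.55°  ·
  (1,3): δ = 87.74°  ·
  (1,4): δ = 5.88°  ✓
  (1,5): δ = 71.55°  ·
  (2,3): δ = 130.19°  ·
  (2,4): δ = 48.34°  ✓
  (2,5): δ = 29.10°  ✓
  (3,4): δ = 98.15°  ·
  (3,5): δ = 20.72°  ✓
  (4,5): δ = 102.57°  ·
antipodal pairs: 6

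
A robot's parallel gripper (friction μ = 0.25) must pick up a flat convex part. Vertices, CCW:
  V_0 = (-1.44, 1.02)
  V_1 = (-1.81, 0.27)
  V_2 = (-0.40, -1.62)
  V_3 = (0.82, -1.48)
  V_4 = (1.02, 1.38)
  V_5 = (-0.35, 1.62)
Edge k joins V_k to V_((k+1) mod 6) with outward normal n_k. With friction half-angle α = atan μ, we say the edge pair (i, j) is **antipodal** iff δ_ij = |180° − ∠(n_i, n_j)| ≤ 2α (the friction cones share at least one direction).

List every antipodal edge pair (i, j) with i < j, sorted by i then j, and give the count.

α = atan 0.25 = 14.04°;  2α = 28.07°
n_0 = (-0.8968, +0.4424)
n_1 = (-0.8015, -0.5980)
n_2 = (+0.1140, -0.9935)
n_3 = (+0.9976, -0.0698)
n_4 = (+0.1726, +0.9850)
n_5 = (-0.4822, +0.8760)
  (0,1): δ = 117.02°  ·
  (0,2): δ = 57.20°  ·
  (0,3): δ = 22.26°  ✓
  (0,4): δ = 106.32°  ·
  (0,5): δ = 145.09°  ·
  (1,2): δ = 120.18°  ·
  (1,3): δ = 40.72°  ·
  (1,4): δ = 43.34°  ·
  (1,5): δ = 82.11°  ·
  (2,3): δ = 100.55°  ·
  (2,4): δ = 16.48°  ✓
  (2,5): δ = 22.28°  ✓
  (3,4): δ = 95.94°  ·
  (3,5): δ = 57.17°  ·
  (4,5): δ = 141.23°  ·
antipodal pairs: 3

count = 3; pairs: (0,3), (2,4), (2,5)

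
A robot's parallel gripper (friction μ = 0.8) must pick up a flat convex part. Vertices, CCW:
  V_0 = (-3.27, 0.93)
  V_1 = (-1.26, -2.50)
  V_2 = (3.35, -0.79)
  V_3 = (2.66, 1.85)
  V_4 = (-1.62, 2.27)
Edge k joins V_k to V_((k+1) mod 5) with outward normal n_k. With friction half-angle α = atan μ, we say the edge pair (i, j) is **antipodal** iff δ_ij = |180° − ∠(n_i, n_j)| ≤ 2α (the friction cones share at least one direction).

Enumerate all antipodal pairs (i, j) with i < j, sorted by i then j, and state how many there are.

count = 5; pairs: (0,2), (0,3), (1,3), (1,4), (2,4)

α = atan 0.8 = 38.66°;  2α = 77.32°
n_0 = (-0.8628, -0.5056)
n_1 = (+0.3478, -0.9376)
n_2 = (+0.9675, +0.2529)
n_3 = (+0.0977, +0.9952)
n_4 = (-0.6304, +0.7763)
  (0,1): δ = 100.02°  ·
  (0,2): δ = 15.72°  ✓
  (0,3): δ = 54.02°  ✓
  (0,4): δ = 98.71°  ·
  (1,2): δ = 95.70°  ·
  (1,3): δ = 25.96°  ✓
  (1,4): δ = 18.73°  ✓
  (2,3): δ = 110.25°  ·
  (2,4): δ = 65.57°  ✓
  (3,4): δ = 135.31°  ·
antipodal pairs: 5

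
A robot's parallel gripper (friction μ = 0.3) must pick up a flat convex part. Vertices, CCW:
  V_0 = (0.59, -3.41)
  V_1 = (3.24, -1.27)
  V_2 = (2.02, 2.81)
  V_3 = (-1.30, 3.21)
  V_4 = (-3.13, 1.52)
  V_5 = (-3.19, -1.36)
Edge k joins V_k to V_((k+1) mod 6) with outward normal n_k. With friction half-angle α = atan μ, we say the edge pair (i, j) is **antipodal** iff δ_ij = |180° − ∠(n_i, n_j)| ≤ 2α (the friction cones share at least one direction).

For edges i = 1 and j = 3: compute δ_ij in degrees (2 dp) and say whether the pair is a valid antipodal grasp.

δ = 63.93°, invalid

α = atan 0.3 = 16.70°;  2α = 33.40°
edge 1: e_1 = (-1.22, +4.08);  n_1 = (+0.9581, +0.2865)
edge 3: e_3 = (-1.83, -1.69);  n_3 = (-0.6784, +0.7346)
∠(n_1, n_3) = 116.07°
δ = |180° − 116.07°| = 63.93°
63.93° > 2α = 33.40°  →  invalid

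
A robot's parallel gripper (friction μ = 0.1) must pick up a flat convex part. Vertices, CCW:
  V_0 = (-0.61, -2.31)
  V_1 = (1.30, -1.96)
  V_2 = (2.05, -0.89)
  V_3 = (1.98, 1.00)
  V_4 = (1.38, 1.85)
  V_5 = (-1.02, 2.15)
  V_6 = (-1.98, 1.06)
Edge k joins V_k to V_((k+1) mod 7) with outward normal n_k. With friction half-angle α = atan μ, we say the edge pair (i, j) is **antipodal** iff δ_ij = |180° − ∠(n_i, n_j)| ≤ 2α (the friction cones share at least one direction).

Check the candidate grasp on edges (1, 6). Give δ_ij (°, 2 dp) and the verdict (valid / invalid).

α = atan 0.1 = 5.71°;  2α = 11.42°
edge 1: e_1 = (+0.75, +1.07);  n_1 = (+0.8189, -0.5740)
edge 6: e_6 = (+1.37, -3.37);  n_6 = (-0.9264, -0.3766)
∠(n_1, n_6) = 122.85°
δ = |180° − 122.85°| = 57.15°
57.15° > 2α = 11.42°  →  invalid

δ = 57.15°, invalid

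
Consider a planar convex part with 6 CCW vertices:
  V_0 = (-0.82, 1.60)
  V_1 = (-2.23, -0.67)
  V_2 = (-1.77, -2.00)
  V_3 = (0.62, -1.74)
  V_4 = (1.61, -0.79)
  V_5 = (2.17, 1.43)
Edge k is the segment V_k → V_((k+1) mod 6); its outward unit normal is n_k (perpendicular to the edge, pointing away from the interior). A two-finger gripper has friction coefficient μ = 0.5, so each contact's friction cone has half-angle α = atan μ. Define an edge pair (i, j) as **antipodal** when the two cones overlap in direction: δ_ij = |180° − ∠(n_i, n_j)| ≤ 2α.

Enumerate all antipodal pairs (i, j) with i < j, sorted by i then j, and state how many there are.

count = 6; pairs: (0,2), (0,3), (0,4), (1,4), (2,5), (3,5)

α = atan 0.5 = 26.57°;  2α = 53.13°
n_0 = (-0.8495, +0.5276)
n_1 = (-0.9451, -0.3269)
n_2 = (+0.1081, -0.9941)
n_3 = (+0.6924, -0.7215)
n_4 = (+0.9696, -0.2446)
n_5 = (+0.0568, +0.9984)
  (0,1): δ = 129.08°  ·
  (0,2): δ = 51.95°  ✓
  (0,3): δ = 14.33°  ✓
  (0,4): δ = 17.69°  ✓
  (0,5): δ = 118.59°  ·
  (1,2): δ = 102.87°  ·
  (1,3): δ = 65.26°  ·
  (1,4): δ = 33.24°  ✓
  (1,5): δ = 67.67°  ·
  (2,3): δ = 142.39°  ·
  (2,4): δ = 110.37°  ·
  (2,5): δ = 9.46°  ✓
  (3,4): δ = 147.98°  ·
  (3,5): δ = 47.07°  ✓
  (4,5): δ = 79.10°  ·
antipodal pairs: 6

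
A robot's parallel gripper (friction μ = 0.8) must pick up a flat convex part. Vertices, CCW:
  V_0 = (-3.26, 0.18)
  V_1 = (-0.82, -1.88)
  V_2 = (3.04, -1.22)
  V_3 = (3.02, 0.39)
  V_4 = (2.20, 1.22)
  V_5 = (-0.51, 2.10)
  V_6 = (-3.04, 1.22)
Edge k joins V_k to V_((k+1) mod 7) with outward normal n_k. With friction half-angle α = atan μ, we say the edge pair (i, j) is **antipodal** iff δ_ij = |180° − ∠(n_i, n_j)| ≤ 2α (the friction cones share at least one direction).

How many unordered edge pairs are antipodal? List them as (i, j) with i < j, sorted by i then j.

count = 11; pairs: (0,2), (0,3), (0,4), (0,5), (1,3), (1,4), (1,5), (1,6), (2,5), (2,6), (3,6)

α = atan 0.8 = 38.66°;  2α = 77.32°
n_0 = (-0.6451, -0.7641)
n_1 = (+0.1685, -0.9857)
n_2 = (+0.9999, +0.0124)
n_3 = (+0.7114, +0.7028)
n_4 = (+0.3088, +0.9511)
n_5 = (-0.3285, +0.9445)
n_6 = (-0.9783, +0.2070)
  (0,1): δ = 130.12°  ·
  (0,2): δ = 49.12°  ✓
  (0,3): δ = 5.17°  ✓
  (0,4): δ = 22.18°  ✓
  (0,5): δ = 59.35°  ✓
  (0,6): δ = 118.23°  ·
  (1,2): δ = 98.99°  ·
  (1,3): δ = 55.05°  ✓
  (1,4): δ = 27.69°  ✓
  (1,5): δ = 9.48°  ✓
  (1,6): δ = 68.35°  ✓
  (2,3): δ = 136.06°  ·
  (2,4): δ = 108.70°  ·
  (2,5): δ = 71.53°  ✓
  (2,6): δ = 12.66°  ✓
  (3,4): δ = 152.64°  ·
  (3,5): δ = 115.47°  ·
  (3,6): δ = 56.60°  ✓
  (4,5): δ = 142.83°  ·
  (4,6): δ = 83.95°  ·
  (5,6): δ = 121.12°  ·
antipodal pairs: 11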